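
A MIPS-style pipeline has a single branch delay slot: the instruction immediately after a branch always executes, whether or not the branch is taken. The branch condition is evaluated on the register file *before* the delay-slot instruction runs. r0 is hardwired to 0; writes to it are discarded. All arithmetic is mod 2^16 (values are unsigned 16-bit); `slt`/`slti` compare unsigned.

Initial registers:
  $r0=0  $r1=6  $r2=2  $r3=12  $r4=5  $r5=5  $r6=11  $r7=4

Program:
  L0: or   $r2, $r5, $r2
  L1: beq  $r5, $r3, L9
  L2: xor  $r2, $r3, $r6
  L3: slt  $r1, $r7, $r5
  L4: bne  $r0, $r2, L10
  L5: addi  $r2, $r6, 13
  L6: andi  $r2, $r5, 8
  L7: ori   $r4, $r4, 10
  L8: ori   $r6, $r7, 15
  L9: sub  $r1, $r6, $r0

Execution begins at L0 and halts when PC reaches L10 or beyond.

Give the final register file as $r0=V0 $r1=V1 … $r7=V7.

$r0=0 $r1=1 $r2=24 $r3=12 $r4=5 $r5=5 $r6=11 $r7=4

  step pc=0: or   $r2, $r5, $r2  regs=(0,6,7,12,5,5,11,4)
  step pc=1: beq  $r5, $r3, L9  cond=F  regs=(0,6,7,12,5,5,11,4)
  step pc=2: xor  $r2, $r3, $r6  regs=(0,6,7,12,5,5,11,4)
  step pc=3: slt  $r1, $r7, $r5  regs=(0,1,7,12,5,5,11,4)
  step pc=4: bne  $r0, $r2, L10  cond=T  regs=(0,1,7,12,5,5,11,4)
  step pc=5: addi  $r2, $r6, 13  regs=(0,1,24,12,5,5,11,4)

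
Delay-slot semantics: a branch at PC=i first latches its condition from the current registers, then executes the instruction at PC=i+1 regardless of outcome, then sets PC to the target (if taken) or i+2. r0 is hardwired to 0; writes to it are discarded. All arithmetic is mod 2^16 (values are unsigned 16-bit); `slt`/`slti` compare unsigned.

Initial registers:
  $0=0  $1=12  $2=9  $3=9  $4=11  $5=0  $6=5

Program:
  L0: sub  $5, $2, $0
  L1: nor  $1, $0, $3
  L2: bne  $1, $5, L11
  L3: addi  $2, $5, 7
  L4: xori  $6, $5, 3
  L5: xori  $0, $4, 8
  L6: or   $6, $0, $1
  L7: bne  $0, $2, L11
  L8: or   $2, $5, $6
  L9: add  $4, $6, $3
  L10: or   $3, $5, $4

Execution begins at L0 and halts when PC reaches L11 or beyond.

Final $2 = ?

  step pc=0: sub  $5, $2, $0  regs=(0,12,9,9,11,9,5)
  step pc=1: nor  $1, $0, $3  regs=(0,65526,9,9,11,9,5)
  step pc=2: bne  $1, $5, L11  cond=T  regs=(0,65526,9,9,11,9,5)
  step pc=3: addi  $2, $5, 7  regs=(0,65526,16,9,11,9,5)

16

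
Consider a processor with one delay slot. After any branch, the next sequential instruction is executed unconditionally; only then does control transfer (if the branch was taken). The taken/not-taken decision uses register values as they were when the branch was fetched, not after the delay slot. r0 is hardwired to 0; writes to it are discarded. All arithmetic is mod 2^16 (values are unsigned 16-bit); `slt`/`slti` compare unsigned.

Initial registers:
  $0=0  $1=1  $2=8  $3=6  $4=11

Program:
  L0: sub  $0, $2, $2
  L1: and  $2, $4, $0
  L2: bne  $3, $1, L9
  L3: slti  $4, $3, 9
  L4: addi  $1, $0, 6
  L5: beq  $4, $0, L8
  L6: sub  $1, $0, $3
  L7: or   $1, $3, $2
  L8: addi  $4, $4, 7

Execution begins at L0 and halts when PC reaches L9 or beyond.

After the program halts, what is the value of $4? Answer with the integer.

1

  step pc=0: sub  $0, $2, $2  regs=(0,1,8,6,11)
  step pc=1: and  $2, $4, $0  regs=(0,1,0,6,11)
  step pc=2: bne  $3, $1, L9  cond=T  regs=(0,1,0,6,11)
  step pc=3: slti  $4, $3, 9  regs=(0,1,0,6,1)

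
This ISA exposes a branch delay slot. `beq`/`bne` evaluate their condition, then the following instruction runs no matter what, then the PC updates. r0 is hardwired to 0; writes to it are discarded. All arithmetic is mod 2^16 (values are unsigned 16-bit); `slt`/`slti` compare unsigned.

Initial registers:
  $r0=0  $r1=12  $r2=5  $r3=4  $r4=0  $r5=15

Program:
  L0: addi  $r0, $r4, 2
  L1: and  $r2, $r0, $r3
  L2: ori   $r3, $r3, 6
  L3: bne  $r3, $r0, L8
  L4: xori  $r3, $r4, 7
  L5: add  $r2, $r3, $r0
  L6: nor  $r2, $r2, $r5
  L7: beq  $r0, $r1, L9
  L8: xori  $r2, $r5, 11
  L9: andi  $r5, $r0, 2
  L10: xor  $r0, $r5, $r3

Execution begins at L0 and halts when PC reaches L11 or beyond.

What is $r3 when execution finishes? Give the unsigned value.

7

  step pc=0: addi  $r0, $r4, 2  regs=(0,12,5,4,0,15)
  step pc=1: and  $r2, $r0, $r3  regs=(0,12,0,4,0,15)
  step pc=2: ori   $r3, $r3, 6  regs=(0,12,0,6,0,15)
  step pc=3: bne  $r3, $r0, L8  cond=T  regs=(0,12,0,6,0,15)
  step pc=4: xori  $r3, $r4, 7  regs=(0,12,0,7,0,15)
  step pc=8: xori  $r2, $r5, 11  regs=(0,12,4,7,0,15)
  step pc=9: andi  $r5, $r0, 2  regs=(0,12,4,7,0,0)
  step pc=10: xor  $r0, $r5, $r3  regs=(0,12,4,7,0,0)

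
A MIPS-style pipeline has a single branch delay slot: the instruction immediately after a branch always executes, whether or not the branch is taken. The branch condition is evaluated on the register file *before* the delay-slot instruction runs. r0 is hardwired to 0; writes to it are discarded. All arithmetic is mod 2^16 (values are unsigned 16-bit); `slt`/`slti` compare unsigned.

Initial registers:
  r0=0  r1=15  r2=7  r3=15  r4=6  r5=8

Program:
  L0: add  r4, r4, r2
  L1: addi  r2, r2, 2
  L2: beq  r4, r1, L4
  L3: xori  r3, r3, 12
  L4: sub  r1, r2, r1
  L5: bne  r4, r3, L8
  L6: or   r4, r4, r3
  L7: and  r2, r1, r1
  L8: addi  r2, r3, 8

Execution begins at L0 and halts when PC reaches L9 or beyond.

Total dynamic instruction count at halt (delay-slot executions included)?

8

PC=0  add  r4, r4, r2        | r0=0 r1=15 r2=7 r3=15 r4=13 r5=8
PC=1  addi  r2, r2, 2        | r0=0 r1=15 r2=9 r3=15 r4=13 r5=8
PC=2  beq  r4, r1, L4        | r0=0 r1=15 r2=9 r3=15 r4=13 r5=8  [not taken]
PC=3  xori  r3, r3, 12       | r0=0 r1=15 r2=9 r3=3 r4=13 r5=8
PC=4  sub  r1, r2, r1        | r0=0 r1=65530 r2=9 r3=3 r4=13 r5=8
PC=5  bne  r4, r3, L8        | r0=0 r1=65530 r2=9 r3=3 r4=13 r5=8  [TAKEN]
PC=6  or   r4, r4, r3        | r0=0 r1=65530 r2=9 r3=3 r4=15 r5=8
PC=8  addi  r2, r3, 8        | r0=0 r1=65530 r2=11 r3=3 r4=15 r5=8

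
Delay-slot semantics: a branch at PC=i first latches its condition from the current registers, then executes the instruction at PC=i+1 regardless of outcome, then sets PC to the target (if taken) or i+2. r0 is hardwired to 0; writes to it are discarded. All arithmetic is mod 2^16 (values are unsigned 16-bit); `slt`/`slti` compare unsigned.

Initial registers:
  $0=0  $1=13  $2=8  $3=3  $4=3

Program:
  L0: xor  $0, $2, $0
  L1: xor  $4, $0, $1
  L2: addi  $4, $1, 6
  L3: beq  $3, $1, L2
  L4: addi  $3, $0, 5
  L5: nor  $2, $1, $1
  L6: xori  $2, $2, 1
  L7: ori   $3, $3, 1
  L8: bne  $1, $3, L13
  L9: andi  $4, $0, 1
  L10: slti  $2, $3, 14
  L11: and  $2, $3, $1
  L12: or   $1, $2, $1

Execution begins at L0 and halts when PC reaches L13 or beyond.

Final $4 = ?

0

#0 xor  $0, $2, $0 ; 0/13/8/3/3
#1 xor  $4, $0, $1 ; 0/13/8/3/13
#2 addi  $4, $1, 6 ; 0/13/8/3/19
#3 beq  $3, $1, L2 ; 0/13/8/3/19 ; →fallthru
#4 addi  $3, $0, 5 ; 0/13/8/5/19
#5 nor  $2, $1, $1 ; 0/13/65522/5/19
#6 xori  $2, $2, 1 ; 0/13/65523/5/19
#7 ori   $3, $3, 1 ; 0/13/65523/5/19
#8 bne  $1, $3, L13 ; 0/13/65523/5/19 ; →target
#9 andi  $4, $0, 1 ; 0/13/65523/5/0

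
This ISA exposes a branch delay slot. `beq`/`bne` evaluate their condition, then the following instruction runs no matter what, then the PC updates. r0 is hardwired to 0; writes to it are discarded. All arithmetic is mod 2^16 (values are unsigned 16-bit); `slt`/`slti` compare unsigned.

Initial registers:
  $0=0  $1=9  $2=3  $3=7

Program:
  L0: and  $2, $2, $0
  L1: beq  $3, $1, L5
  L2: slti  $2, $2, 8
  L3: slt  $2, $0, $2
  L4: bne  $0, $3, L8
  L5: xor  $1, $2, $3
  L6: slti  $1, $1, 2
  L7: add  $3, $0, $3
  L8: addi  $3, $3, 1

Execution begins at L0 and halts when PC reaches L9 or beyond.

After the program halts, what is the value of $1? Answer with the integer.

PC=0  and  $2, $2, $0        | $0=0 $1=9 $2=0 $3=7
PC=1  beq  $3, $1, L5        | $0=0 $1=9 $2=0 $3=7  [not taken]
PC=2  slti  $2, $2, 8        | $0=0 $1=9 $2=1 $3=7
PC=3  slt  $2, $0, $2        | $0=0 $1=9 $2=1 $3=7
PC=4  bne  $0, $3, L8        | $0=0 $1=9 $2=1 $3=7  [TAKEN]
PC=5  xor  $1, $2, $3        | $0=0 $1=6 $2=1 $3=7
PC=8  addi  $3, $3, 1        | $0=0 $1=6 $2=1 $3=8

6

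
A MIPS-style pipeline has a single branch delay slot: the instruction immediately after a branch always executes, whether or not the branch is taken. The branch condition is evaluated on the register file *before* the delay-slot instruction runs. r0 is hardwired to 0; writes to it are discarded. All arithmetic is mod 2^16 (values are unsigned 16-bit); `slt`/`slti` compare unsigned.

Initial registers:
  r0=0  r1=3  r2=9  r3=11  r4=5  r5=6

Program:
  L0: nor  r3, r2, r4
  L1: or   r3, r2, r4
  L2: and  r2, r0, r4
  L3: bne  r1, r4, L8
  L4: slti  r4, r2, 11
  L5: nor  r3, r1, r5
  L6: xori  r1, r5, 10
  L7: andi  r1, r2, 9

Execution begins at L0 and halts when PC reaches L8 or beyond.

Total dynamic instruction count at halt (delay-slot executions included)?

[0] nor  r3, r2, r4  →  {r0:0, r1:3, r2:9, r3:65522, r4:5, r5:6}
[1] or   r3, r2, r4  →  {r0:0, r1:3, r2:9, r3:13, r4:5, r5:6}
[2] and  r2, r0, r4  →  {r0:0, r1:3, r2:0, r3:13, r4:5, r5:6}
[3] bne  r1, r4, L8  →  {r0:0, r1:3, r2:0, r3:13, r4:5, r5:6}  ⟨branch taken⟩
[4] slti  r4, r2, 11  →  {r0:0, r1:3, r2:0, r3:13, r4:1, r5:6}

5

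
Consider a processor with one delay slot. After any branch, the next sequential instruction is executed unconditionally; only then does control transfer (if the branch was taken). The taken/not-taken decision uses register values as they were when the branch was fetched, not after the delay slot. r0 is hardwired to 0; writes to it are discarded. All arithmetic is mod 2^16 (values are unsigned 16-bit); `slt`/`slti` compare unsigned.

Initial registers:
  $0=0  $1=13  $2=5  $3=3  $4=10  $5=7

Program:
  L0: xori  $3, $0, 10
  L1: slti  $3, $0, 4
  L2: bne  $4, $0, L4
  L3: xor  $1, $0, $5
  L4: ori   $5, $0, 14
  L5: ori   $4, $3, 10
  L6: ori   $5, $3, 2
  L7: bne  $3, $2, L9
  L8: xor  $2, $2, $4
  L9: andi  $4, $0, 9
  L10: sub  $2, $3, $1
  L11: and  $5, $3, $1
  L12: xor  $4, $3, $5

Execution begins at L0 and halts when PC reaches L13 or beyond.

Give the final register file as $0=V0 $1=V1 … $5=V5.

$0=0 $1=7 $2=65530 $3=1 $4=0 $5=1

PC=0  xori  $3, $0, 10       | $0=0 $1=13 $2=5 $3=10 $4=10 $5=7
PC=1  slti  $3, $0, 4        | $0=0 $1=13 $2=5 $3=1 $4=10 $5=7
PC=2  bne  $4, $0, L4        | $0=0 $1=13 $2=5 $3=1 $4=10 $5=7  [TAKEN]
PC=3  xor  $1, $0, $5        | $0=0 $1=7 $2=5 $3=1 $4=10 $5=7
PC=4  ori   $5, $0, 14       | $0=0 $1=7 $2=5 $3=1 $4=10 $5=14
PC=5  ori   $4, $3, 10       | $0=0 $1=7 $2=5 $3=1 $4=11 $5=14
PC=6  ori   $5, $3, 2        | $0=0 $1=7 $2=5 $3=1 $4=11 $5=3
PC=7  bne  $3, $2, L9        | $0=0 $1=7 $2=5 $3=1 $4=11 $5=3  [TAKEN]
PC=8  xor  $2, $2, $4        | $0=0 $1=7 $2=14 $3=1 $4=11 $5=3
PC=9  andi  $4, $0, 9        | $0=0 $1=7 $2=14 $3=1 $4=0 $5=3
PC=10 sub  $2, $3, $1        | $0=0 $1=7 $2=65530 $3=1 $4=0 $5=3
PC=11 and  $5, $3, $1        | $0=0 $1=7 $2=65530 $3=1 $4=0 $5=1
PC=12 xor  $4, $3, $5        | $0=0 $1=7 $2=65530 $3=1 $4=0 $5=1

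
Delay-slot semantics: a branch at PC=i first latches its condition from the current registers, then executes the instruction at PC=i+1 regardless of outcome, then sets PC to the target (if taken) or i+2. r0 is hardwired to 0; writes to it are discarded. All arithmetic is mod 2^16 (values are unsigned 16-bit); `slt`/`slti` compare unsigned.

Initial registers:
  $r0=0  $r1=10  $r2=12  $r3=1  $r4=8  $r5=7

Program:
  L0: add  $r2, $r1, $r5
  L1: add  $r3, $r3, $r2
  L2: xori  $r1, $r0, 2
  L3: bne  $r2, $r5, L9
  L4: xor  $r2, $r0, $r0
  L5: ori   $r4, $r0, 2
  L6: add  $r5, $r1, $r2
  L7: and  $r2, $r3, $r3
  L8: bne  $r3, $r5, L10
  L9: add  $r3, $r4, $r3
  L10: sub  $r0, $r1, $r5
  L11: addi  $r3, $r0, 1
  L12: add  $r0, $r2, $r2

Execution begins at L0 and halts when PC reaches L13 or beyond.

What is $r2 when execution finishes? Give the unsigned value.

0

PC=0  add  $r2, $r1, $r5     | $r0=0 $r1=10 $r2=17 $r3=1 $r4=8 $r5=7
PC=1  add  $r3, $r3, $r2     | $r0=0 $r1=10 $r2=17 $r3=18 $r4=8 $r5=7
PC=2  xori  $r1, $r0, 2      | $r0=0 $r1=2 $r2=17 $r3=18 $r4=8 $r5=7
PC=3  bne  $r2, $r5, L9      | $r0=0 $r1=2 $r2=17 $r3=18 $r4=8 $r5=7  [TAKEN]
PC=4  xor  $r2, $r0, $r0     | $r0=0 $r1=2 $r2=0 $r3=18 $r4=8 $r5=7
PC=9  add  $r3, $r4, $r3     | $r0=0 $r1=2 $r2=0 $r3=26 $r4=8 $r5=7
PC=10 sub  $r0, $r1, $r5     | $r0=0 $r1=2 $r2=0 $r3=26 $r4=8 $r5=7
PC=11 addi  $r3, $r0, 1      | $r0=0 $r1=2 $r2=0 $r3=1 $r4=8 $r5=7
PC=12 add  $r0, $r2, $r2     | $r0=0 $r1=2 $r2=0 $r3=1 $r4=8 $r5=7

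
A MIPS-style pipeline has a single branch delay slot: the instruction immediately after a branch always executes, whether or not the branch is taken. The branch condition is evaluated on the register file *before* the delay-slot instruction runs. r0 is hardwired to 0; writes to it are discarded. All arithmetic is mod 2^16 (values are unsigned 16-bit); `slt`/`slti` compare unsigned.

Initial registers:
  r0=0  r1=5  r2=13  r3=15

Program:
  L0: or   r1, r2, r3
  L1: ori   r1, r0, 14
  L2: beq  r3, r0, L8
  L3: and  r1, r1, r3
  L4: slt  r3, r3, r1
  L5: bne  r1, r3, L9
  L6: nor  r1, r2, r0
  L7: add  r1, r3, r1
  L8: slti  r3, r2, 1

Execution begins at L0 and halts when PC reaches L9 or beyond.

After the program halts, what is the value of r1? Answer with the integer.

65522

#0 or   r1, r2, r3 ; 0/15/13/15
#1 ori   r1, r0, 14 ; 0/14/13/15
#2 beq  r3, r0, L8 ; 0/14/13/15 ; →fallthru
#3 and  r1, r1, r3 ; 0/14/13/15
#4 slt  r3, r3, r1 ; 0/14/13/0
#5 bne  r1, r3, L9 ; 0/14/13/0 ; →target
#6 nor  r1, r2, r0 ; 0/65522/13/0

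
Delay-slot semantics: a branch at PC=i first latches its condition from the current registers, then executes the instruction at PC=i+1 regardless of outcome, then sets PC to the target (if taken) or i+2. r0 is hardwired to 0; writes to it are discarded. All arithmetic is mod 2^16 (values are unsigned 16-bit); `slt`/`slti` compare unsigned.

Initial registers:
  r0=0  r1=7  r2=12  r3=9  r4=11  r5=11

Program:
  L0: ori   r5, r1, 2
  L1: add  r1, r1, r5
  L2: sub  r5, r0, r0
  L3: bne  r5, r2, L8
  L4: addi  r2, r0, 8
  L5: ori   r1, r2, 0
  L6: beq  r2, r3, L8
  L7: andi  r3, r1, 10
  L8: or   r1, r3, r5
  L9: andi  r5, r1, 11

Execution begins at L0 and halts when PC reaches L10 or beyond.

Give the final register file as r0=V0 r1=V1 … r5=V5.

  step pc=0: ori   r5, r1, 2  regs=(0,7,12,9,11,7)
  step pc=1: add  r1, r1, r5  regs=(0,14,12,9,11,7)
  step pc=2: sub  r5, r0, r0  regs=(0,14,12,9,11,0)
  step pc=3: bne  r5, r2, L8  cond=T  regs=(0,14,12,9,11,0)
  step pc=4: addi  r2, r0, 8  regs=(0,14,8,9,11,0)
  step pc=8: or   r1, r3, r5  regs=(0,9,8,9,11,0)
  step pc=9: andi  r5, r1, 11  regs=(0,9,8,9,11,9)

r0=0 r1=9 r2=8 r3=9 r4=11 r5=9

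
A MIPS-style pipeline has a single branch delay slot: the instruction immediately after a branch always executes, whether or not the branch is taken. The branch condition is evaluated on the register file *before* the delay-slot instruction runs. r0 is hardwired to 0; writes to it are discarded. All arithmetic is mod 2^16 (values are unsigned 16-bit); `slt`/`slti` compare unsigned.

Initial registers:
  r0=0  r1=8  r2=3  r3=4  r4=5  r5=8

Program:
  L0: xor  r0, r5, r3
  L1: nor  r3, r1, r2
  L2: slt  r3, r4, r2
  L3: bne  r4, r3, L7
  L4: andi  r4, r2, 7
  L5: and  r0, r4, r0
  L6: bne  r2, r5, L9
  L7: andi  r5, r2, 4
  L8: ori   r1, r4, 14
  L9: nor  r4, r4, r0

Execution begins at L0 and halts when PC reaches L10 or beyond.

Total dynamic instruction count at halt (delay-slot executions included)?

8

  step pc=0: xor  r0, r5, r3  regs=(0,8,3,4,5,8)
  step pc=1: nor  r3, r1, r2  regs=(0,8,3,65524,5,8)
  step pc=2: slt  r3, r4, r2  regs=(0,8,3,0,5,8)
  step pc=3: bne  r4, r3, L7  cond=T  regs=(0,8,3,0,5,8)
  step pc=4: andi  r4, r2, 7  regs=(0,8,3,0,3,8)
  step pc=7: andi  r5, r2, 4  regs=(0,8,3,0,3,0)
  step pc=8: ori   r1, r4, 14  regs=(0,15,3,0,3,0)
  step pc=9: nor  r4, r4, r0  regs=(0,15,3,0,65532,0)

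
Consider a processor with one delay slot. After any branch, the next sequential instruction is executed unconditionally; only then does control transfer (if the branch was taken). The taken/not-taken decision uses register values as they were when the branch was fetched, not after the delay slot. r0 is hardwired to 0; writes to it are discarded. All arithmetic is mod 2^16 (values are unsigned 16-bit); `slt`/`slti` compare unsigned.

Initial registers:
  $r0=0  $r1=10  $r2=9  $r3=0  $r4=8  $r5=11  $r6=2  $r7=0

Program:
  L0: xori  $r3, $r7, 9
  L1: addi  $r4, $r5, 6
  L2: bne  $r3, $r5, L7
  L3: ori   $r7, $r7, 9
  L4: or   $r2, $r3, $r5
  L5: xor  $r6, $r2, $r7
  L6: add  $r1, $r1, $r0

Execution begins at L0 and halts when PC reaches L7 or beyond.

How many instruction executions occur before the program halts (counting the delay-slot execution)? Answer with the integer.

PC=0  xori  $r3, $r7, 9      | $r0=0 $r1=10 $r2=9 $r3=9 $r4=8 $r5=11 $r6=2 $r7=0
PC=1  addi  $r4, $r5, 6      | $r0=0 $r1=10 $r2=9 $r3=9 $r4=17 $r5=11 $r6=2 $r7=0
PC=2  bne  $r3, $r5, L7      | $r0=0 $r1=10 $r2=9 $r3=9 $r4=17 $r5=11 $r6=2 $r7=0  [TAKEN]
PC=3  ori   $r7, $r7, 9      | $r0=0 $r1=10 $r2=9 $r3=9 $r4=17 $r5=11 $r6=2 $r7=9

4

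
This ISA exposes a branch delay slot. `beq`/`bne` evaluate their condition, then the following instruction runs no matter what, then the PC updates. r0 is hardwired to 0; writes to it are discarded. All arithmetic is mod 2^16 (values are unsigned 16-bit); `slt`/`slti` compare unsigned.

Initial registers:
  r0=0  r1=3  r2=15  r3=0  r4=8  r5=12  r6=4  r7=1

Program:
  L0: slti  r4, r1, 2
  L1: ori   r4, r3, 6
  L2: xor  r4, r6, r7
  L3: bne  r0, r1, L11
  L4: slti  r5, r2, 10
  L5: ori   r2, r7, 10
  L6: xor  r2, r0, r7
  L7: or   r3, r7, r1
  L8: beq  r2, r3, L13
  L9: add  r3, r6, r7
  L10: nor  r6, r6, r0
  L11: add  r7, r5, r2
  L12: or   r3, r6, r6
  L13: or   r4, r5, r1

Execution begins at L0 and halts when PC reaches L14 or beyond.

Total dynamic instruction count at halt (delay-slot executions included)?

[0] slti  r4, r1, 2  →  {r0:0, r1:3, r2:15, r3:0, r4:0, r5:12, r6:4, r7:1}
[1] ori   r4, r3, 6  →  {r0:0, r1:3, r2:15, r3:0, r4:6, r5:12, r6:4, r7:1}
[2] xor  r4, r6, r7  →  {r0:0, r1:3, r2:15, r3:0, r4:5, r5:12, r6:4, r7:1}
[3] bne  r0, r1, L11  →  {r0:0, r1:3, r2:15, r3:0, r4:5, r5:12, r6:4, r7:1}  ⟨branch taken⟩
[4] slti  r5, r2, 10  →  {r0:0, r1:3, r2:15, r3:0, r4:5, r5:0, r6:4, r7:1}
[11] add  r7, r5, r2  →  {r0:0, r1:3, r2:15, r3:0, r4:5, r5:0, r6:4, r7:15}
[12] or   r3, r6, r6  →  {r0:0, r1:3, r2:15, r3:4, r4:5, r5:0, r6:4, r7:15}
[13] or   r4, r5, r1  →  {r0:0, r1:3, r2:15, r3:4, r4:3, r5:0, r6:4, r7:15}

8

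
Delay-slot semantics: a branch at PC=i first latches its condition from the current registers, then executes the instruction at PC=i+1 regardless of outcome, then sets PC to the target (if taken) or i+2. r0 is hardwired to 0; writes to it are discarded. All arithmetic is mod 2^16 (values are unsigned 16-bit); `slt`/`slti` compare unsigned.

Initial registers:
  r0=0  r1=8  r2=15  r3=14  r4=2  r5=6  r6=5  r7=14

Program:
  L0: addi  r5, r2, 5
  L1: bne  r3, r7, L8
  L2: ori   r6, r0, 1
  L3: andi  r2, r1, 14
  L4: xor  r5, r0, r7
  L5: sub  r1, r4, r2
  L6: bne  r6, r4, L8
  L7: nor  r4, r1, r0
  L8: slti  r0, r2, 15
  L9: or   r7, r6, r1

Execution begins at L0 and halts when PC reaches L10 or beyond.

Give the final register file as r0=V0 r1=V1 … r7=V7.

r0=0 r1=65530 r2=8 r3=14 r4=5 r5=14 r6=1 r7=65531

  step pc=0: addi  r5, r2, 5  regs=(0,8,15,14,2,20,5,14)
  step pc=1: bne  r3, r7, L8  cond=F  regs=(0,8,15,14,2,20,5,14)
  step pc=2: ori   r6, r0, 1  regs=(0,8,15,14,2,20,1,14)
  step pc=3: andi  r2, r1, 14  regs=(0,8,8,14,2,20,1,14)
  step pc=4: xor  r5, r0, r7  regs=(0,8,8,14,2,14,1,14)
  step pc=5: sub  r1, r4, r2  regs=(0,65530,8,14,2,14,1,14)
  step pc=6: bne  r6, r4, L8  cond=T  regs=(0,65530,8,14,2,14,1,14)
  step pc=7: nor  r4, r1, r0  regs=(0,65530,8,14,5,14,1,14)
  step pc=8: slti  r0, r2, 15  regs=(0,65530,8,14,5,14,1,14)
  step pc=9: or   r7, r6, r1  regs=(0,65530,8,14,5,14,1,65531)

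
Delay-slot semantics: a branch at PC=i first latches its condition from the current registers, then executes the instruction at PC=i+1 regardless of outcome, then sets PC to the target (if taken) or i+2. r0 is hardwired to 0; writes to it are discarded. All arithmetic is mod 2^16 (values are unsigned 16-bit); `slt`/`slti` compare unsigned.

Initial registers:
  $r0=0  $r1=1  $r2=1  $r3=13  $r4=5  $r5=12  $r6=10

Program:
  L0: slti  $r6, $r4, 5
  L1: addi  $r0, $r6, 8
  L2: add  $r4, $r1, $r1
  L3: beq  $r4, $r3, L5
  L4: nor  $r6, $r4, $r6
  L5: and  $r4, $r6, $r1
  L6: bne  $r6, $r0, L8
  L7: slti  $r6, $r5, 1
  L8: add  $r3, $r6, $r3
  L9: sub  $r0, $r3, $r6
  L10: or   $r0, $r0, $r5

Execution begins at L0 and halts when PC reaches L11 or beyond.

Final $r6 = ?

0

  step pc=0: slti  $r6, $r4, 5  regs=(0,1,1,13,5,12,0)
  step pc=1: addi  $r0, $r6, 8  regs=(0,1,1,13,5,12,0)
  step pc=2: add  $r4, $r1, $r1  regs=(0,1,1,13,2,12,0)
  step pc=3: beq  $r4, $r3, L5  cond=F  regs=(0,1,1,13,2,12,0)
  step pc=4: nor  $r6, $r4, $r6  regs=(0,1,1,13,2,12,65533)
  step pc=5: and  $r4, $r6, $r1  regs=(0,1,1,13,1,12,65533)
  step pc=6: bne  $r6, $r0, L8  cond=T  regs=(0,1,1,13,1,12,65533)
  step pc=7: slti  $r6, $r5, 1  regs=(0,1,1,13,1,12,0)
  step pc=8: add  $r3, $r6, $r3  regs=(0,1,1,13,1,12,0)
  step pc=9: sub  $r0, $r3, $r6  regs=(0,1,1,13,1,12,0)
  step pc=10: or   $r0, $r0, $r5  regs=(0,1,1,13,1,12,0)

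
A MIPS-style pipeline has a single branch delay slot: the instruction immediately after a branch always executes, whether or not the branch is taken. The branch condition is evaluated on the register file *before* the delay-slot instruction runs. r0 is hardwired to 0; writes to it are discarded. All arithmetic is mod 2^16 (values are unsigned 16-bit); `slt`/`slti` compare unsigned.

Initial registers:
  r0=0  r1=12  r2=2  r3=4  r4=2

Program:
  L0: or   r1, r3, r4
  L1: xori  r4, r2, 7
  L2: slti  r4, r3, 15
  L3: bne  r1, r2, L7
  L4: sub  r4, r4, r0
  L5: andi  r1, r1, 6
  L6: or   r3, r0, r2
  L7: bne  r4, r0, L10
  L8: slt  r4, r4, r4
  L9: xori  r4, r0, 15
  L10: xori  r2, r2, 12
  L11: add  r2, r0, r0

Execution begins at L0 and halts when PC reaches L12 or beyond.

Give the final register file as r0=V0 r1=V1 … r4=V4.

r0=0 r1=6 r2=0 r3=4 r4=0

  step pc=0: or   r1, r3, r4  regs=(0,6,2,4,2)
  step pc=1: xori  r4, r2, 7  regs=(0,6,2,4,5)
  step pc=2: slti  r4, r3, 15  regs=(0,6,2,4,1)
  step pc=3: bne  r1, r2, L7  cond=T  regs=(0,6,2,4,1)
  step pc=4: sub  r4, r4, r0  regs=(0,6,2,4,1)
  step pc=7: bne  r4, r0, L10  cond=T  regs=(0,6,2,4,1)
  step pc=8: slt  r4, r4, r4  regs=(0,6,2,4,0)
  step pc=10: xori  r2, r2, 12  regs=(0,6,14,4,0)
  step pc=11: add  r2, r0, r0  regs=(0,6,0,4,0)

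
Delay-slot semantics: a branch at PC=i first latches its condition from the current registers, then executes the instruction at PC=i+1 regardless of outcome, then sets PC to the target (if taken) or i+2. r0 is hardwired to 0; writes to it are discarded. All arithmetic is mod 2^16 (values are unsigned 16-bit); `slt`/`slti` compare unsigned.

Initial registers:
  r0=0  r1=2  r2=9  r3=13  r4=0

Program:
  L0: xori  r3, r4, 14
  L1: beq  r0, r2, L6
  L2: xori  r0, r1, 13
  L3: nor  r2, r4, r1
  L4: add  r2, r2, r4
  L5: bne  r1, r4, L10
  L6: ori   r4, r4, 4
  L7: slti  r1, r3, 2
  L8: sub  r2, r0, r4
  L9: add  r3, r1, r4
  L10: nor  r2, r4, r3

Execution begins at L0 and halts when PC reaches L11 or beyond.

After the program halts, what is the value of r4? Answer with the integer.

4

#0 xori  r3, r4, 14 ; 0/2/9/14/0
#1 beq  r0, r2, L6 ; 0/2/9/14/0 ; →fallthru
#2 xori  r0, r1, 13 ; 0/2/9/14/0
#3 nor  r2, r4, r1 ; 0/2/65533/14/0
#4 add  r2, r2, r4 ; 0/2/65533/14/0
#5 bne  r1, r4, L10 ; 0/2/65533/14/0 ; →target
#6 ori   r4, r4, 4 ; 0/2/65533/14/4
#10 nor  r2, r4, r3 ; 0/2/65521/14/4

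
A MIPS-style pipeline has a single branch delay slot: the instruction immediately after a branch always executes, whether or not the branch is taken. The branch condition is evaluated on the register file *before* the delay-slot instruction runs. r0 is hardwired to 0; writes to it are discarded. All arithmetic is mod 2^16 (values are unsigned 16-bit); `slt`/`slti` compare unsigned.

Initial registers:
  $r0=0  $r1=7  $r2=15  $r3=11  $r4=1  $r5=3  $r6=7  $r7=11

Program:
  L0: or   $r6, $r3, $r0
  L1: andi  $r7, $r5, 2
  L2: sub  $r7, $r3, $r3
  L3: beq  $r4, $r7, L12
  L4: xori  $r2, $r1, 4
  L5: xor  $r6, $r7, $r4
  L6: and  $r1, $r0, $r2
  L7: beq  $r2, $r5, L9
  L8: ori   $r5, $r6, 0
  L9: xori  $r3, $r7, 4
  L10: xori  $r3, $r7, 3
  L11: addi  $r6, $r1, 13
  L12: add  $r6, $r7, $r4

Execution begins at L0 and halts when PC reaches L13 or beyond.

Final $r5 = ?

  step pc=0: or   $r6, $r3, $r0  regs=(0,7,15,11,1,3,11,11)
  step pc=1: andi  $r7, $r5, 2  regs=(0,7,15,11,1,3,11,2)
  step pc=2: sub  $r7, $r3, $r3  regs=(0,7,15,11,1,3,11,0)
  step pc=3: beq  $r4, $r7, L12  cond=F  regs=(0,7,15,11,1,3,11,0)
  step pc=4: xori  $r2, $r1, 4  regs=(0,7,3,11,1,3,11,0)
  step pc=5: xor  $r6, $r7, $r4  regs=(0,7,3,11,1,3,1,0)
  step pc=6: and  $r1, $r0, $r2  regs=(0,0,3,11,1,3,1,0)
  step pc=7: beq  $r2, $r5, L9  cond=T  regs=(0,0,3,11,1,3,1,0)
  step pc=8: ori   $r5, $r6, 0  regs=(0,0,3,11,1,1,1,0)
  step pc=9: xori  $r3, $r7, 4  regs=(0,0,3,4,1,1,1,0)
  step pc=10: xori  $r3, $r7, 3  regs=(0,0,3,3,1,1,1,0)
  step pc=11: addi  $r6, $r1, 13  regs=(0,0,3,3,1,1,13,0)
  step pc=12: add  $r6, $r7, $r4  regs=(0,0,3,3,1,1,1,0)

1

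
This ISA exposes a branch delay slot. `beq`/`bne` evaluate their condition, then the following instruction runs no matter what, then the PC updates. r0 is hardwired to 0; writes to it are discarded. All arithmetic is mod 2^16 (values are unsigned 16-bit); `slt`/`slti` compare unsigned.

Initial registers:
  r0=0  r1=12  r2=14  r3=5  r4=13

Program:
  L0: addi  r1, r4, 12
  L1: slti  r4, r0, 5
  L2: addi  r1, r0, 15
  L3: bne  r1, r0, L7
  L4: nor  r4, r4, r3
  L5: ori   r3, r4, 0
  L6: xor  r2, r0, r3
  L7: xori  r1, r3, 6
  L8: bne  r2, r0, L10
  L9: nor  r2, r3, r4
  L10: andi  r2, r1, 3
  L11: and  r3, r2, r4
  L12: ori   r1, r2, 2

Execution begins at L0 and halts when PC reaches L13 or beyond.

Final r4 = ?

PC=0  addi  r1, r4, 12       | r0=0 r1=25 r2=14 r3=5 r4=13
PC=1  slti  r4, r0, 5        | r0=0 r1=25 r2=14 r3=5 r4=1
PC=2  addi  r1, r0, 15       | r0=0 r1=15 r2=14 r3=5 r4=1
PC=3  bne  r1, r0, L7        | r0=0 r1=15 r2=14 r3=5 r4=1  [TAKEN]
PC=4  nor  r4, r4, r3        | r0=0 r1=15 r2=14 r3=5 r4=65530
PC=7  xori  r1, r3, 6        | r0=0 r1=3 r2=14 r3=5 r4=65530
PC=8  bne  r2, r0, L10       | r0=0 r1=3 r2=14 r3=5 r4=65530  [TAKEN]
PC=9  nor  r2, r3, r4        | r0=0 r1=3 r2=0 r3=5 r4=65530
PC=10 andi  r2, r1, 3        | r0=0 r1=3 r2=3 r3=5 r4=65530
PC=11 and  r3, r2, r4        | r0=0 r1=3 r2=3 r3=2 r4=65530
PC=12 ori   r1, r2, 2        | r0=0 r1=3 r2=3 r3=2 r4=65530

65530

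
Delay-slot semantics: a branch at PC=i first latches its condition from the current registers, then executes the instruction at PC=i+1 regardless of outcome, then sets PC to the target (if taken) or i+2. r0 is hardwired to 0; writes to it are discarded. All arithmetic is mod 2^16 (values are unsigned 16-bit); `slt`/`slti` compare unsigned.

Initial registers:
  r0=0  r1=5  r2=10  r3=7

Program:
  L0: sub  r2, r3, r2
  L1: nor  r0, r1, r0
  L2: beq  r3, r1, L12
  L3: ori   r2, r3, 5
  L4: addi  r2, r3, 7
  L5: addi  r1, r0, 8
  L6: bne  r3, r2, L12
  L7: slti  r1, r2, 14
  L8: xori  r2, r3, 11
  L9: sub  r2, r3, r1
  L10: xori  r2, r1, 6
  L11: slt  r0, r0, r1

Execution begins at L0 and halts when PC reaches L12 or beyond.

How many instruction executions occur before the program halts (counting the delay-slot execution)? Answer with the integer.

8

[0] sub  r2, r3, r2  →  {r0:0, r1:5, r2:65533, r3:7}
[1] nor  r0, r1, r0  →  {r0:0, r1:5, r2:65533, r3:7}
[2] beq  r3, r1, L12  →  {r0:0, r1:5, r2:65533, r3:7}  ⟨branch fallthrough⟩
[3] ori   r2, r3, 5  →  {r0:0, r1:5, r2:7, r3:7}
[4] addi  r2, r3, 7  →  {r0:0, r1:5, r2:14, r3:7}
[5] addi  r1, r0, 8  →  {r0:0, r1:8, r2:14, r3:7}
[6] bne  r3, r2, L12  →  {r0:0, r1:8, r2:14, r3:7}  ⟨branch taken⟩
[7] slti  r1, r2, 14  →  {r0:0, r1:0, r2:14, r3:7}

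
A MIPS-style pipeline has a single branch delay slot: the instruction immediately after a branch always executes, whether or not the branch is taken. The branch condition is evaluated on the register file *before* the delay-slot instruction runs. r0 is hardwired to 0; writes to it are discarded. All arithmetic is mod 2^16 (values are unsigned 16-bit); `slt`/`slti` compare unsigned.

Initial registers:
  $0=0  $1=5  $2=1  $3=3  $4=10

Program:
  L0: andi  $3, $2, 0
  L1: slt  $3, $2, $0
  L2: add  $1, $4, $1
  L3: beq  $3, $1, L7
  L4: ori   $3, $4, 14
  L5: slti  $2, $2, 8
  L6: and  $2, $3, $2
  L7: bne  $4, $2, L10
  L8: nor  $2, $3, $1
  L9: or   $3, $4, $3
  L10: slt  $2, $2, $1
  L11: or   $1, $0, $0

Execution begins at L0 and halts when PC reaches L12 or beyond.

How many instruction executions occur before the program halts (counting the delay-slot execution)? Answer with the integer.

11

PC=0  andi  $3, $2, 0        | $0=0 $1=5 $2=1 $3=0 $4=10
PC=1  slt  $3, $2, $0        | $0=0 $1=5 $2=1 $3=0 $4=10
PC=2  add  $1, $4, $1        | $0=0 $1=15 $2=1 $3=0 $4=10
PC=3  beq  $3, $1, L7        | $0=0 $1=15 $2=1 $3=0 $4=10  [not taken]
PC=4  ori   $3, $4, 14       | $0=0 $1=15 $2=1 $3=14 $4=10
PC=5  slti  $2, $2, 8        | $0=0 $1=15 $2=1 $3=14 $4=10
PC=6  and  $2, $3, $2        | $0=0 $1=15 $2=0 $3=14 $4=10
PC=7  bne  $4, $2, L10       | $0=0 $1=15 $2=0 $3=14 $4=10  [TAKEN]
PC=8  nor  $2, $3, $1        | $0=0 $1=15 $2=65520 $3=14 $4=10
PC=10 slt  $2, $2, $1        | $0=0 $1=15 $2=0 $3=14 $4=10
PC=11 or   $1, $0, $0        | $0=0 $1=0 $2=0 $3=14 $4=10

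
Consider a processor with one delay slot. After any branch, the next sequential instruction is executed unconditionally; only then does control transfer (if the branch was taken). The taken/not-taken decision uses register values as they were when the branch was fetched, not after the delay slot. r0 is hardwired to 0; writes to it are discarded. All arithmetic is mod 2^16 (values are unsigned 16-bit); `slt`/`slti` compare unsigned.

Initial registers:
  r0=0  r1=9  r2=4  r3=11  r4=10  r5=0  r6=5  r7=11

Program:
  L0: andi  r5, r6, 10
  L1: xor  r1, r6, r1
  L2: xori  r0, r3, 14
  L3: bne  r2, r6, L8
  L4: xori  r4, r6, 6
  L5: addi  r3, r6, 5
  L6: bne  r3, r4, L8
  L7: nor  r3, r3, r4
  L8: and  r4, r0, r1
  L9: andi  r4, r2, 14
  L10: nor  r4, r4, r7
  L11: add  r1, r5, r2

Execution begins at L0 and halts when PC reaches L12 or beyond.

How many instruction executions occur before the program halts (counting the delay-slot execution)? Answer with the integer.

9

#0 andi  r5, r6, 10 ; 0/9/4/11/10/0/5/11
#1 xor  r1, r6, r1 ; 0/12/4/11/10/0/5/11
#2 xori  r0, r3, 14 ; 0/12/4/11/10/0/5/11
#3 bne  r2, r6, L8 ; 0/12/4/11/10/0/5/11 ; →target
#4 xori  r4, r6, 6 ; 0/12/4/11/3/0/5/11
#8 and  r4, r0, r1 ; 0/12/4/11/0/0/5/11
#9 andi  r4, r2, 14 ; 0/12/4/11/4/0/5/11
#10 nor  r4, r4, r7 ; 0/12/4/11/65520/0/5/11
#11 add  r1, r5, r2 ; 0/4/4/11/65520/0/5/11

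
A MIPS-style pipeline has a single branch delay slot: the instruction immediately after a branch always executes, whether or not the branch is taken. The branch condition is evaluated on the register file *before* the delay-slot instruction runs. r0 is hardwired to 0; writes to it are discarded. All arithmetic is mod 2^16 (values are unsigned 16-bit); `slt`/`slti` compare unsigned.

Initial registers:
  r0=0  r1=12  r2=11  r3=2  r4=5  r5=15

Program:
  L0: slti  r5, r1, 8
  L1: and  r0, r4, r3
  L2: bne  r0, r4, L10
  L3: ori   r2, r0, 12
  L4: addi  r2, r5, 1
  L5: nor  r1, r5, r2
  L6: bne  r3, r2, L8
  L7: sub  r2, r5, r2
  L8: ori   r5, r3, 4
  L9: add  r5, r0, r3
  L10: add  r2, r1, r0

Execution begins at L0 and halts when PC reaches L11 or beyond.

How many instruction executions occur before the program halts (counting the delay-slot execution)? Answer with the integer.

5

  step pc=0: slti  r5, r1, 8  regs=(0,12,11,2,5,0)
  step pc=1: and  r0, r4, r3  regs=(0,12,11,2,5,0)
  step pc=2: bne  r0, r4, L10  cond=T  regs=(0,12,11,2,5,0)
  step pc=3: ori   r2, r0, 12  regs=(0,12,12,2,5,0)
  step pc=10: add  r2, r1, r0  regs=(0,12,12,2,5,0)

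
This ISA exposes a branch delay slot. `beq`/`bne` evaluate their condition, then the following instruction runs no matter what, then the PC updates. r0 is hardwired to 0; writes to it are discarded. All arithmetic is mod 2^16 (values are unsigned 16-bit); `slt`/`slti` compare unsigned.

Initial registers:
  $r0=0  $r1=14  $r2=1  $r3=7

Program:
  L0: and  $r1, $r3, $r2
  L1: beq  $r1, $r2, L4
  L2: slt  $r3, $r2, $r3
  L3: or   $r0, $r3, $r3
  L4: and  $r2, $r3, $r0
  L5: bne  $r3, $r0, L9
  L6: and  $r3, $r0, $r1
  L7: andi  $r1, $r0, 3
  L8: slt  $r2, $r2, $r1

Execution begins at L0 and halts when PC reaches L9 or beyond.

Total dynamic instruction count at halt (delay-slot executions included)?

6

[0] and  $r1, $r3, $r2  →  {$r0:0, $r1:1, $r2:1, $r3:7}
[1] beq  $r1, $r2, L4  →  {$r0:0, $r1:1, $r2:1, $r3:7}  ⟨branch taken⟩
[2] slt  $r3, $r2, $r3  →  {$r0:0, $r1:1, $r2:1, $r3:1}
[4] and  $r2, $r3, $r0  →  {$r0:0, $r1:1, $r2:0, $r3:1}
[5] bne  $r3, $r0, L9  →  {$r0:0, $r1:1, $r2:0, $r3:1}  ⟨branch taken⟩
[6] and  $r3, $r0, $r1  →  {$r0:0, $r1:1, $r2:0, $r3:0}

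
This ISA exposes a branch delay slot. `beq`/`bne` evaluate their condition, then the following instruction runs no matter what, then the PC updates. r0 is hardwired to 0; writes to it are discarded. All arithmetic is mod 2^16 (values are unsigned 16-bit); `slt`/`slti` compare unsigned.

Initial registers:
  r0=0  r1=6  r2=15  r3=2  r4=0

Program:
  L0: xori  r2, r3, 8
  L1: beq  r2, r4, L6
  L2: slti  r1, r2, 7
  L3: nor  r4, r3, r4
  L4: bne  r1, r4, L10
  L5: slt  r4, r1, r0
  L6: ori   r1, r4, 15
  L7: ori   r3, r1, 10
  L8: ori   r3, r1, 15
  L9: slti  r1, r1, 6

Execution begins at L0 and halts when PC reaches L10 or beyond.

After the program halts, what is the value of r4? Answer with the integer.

PC=0  xori  r2, r3, 8        | r0=0 r1=6 r2=10 r3=2 r4=0
PC=1  beq  r2, r4, L6        | r0=0 r1=6 r2=10 r3=2 r4=0  [not taken]
PC=2  slti  r1, r2, 7        | r0=0 r1=0 r2=10 r3=2 r4=0
PC=3  nor  r4, r3, r4        | r0=0 r1=0 r2=10 r3=2 r4=65533
PC=4  bne  r1, r4, L10       | r0=0 r1=0 r2=10 r3=2 r4=65533  [TAKEN]
PC=5  slt  r4, r1, r0        | r0=0 r1=0 r2=10 r3=2 r4=0

0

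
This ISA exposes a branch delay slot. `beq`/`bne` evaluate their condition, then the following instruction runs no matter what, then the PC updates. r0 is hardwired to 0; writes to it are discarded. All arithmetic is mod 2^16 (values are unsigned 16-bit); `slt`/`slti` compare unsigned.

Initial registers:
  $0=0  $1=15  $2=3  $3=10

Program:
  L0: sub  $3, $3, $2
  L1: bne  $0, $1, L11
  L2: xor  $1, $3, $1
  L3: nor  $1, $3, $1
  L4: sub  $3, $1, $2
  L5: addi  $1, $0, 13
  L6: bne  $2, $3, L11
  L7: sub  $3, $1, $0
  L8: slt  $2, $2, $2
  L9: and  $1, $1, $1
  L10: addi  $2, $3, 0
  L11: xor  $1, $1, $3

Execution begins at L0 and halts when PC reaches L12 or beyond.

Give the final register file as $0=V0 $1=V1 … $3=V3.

$0=0 $1=15 $2=3 $3=7

[0] sub  $3, $3, $2  →  {$0:0, $1:15, $2:3, $3:7}
[1] bne  $0, $1, L11  →  {$0:0, $1:15, $2:3, $3:7}  ⟨branch taken⟩
[2] xor  $1, $3, $1  →  {$0:0, $1:8, $2:3, $3:7}
[11] xor  $1, $1, $3  →  {$0:0, $1:15, $2:3, $3:7}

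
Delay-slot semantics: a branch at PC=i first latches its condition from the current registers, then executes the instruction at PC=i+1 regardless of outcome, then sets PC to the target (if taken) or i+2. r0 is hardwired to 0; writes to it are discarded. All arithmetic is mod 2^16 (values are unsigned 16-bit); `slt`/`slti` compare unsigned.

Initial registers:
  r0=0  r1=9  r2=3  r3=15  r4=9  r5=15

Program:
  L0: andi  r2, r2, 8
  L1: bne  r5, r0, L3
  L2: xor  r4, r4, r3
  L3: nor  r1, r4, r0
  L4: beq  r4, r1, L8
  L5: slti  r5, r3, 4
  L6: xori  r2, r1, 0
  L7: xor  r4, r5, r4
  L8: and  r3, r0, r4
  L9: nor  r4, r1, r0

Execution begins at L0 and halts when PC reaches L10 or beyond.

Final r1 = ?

  step pc=0: andi  r2, r2, 8  regs=(0,9,0,15,9,15)
  step pc=1: bne  r5, r0, L3  cond=T  regs=(0,9,0,15,9,15)
  step pc=2: xor  r4, r4, r3  regs=(0,9,0,15,6,15)
  step pc=3: nor  r1, r4, r0  regs=(0,65529,0,15,6,15)
  step pc=4: beq  r4, r1, L8  cond=F  regs=(0,65529,0,15,6,15)
  step pc=5: slti  r5, r3, 4  regs=(0,65529,0,15,6,0)
  step pc=6: xori  r2, r1, 0  regs=(0,65529,65529,15,6,0)
  step pc=7: xor  r4, r5, r4  regs=(0,65529,65529,15,6,0)
  step pc=8: and  r3, r0, r4  regs=(0,65529,65529,0,6,0)
  step pc=9: nor  r4, r1, r0  regs=(0,65529,65529,0,6,0)

65529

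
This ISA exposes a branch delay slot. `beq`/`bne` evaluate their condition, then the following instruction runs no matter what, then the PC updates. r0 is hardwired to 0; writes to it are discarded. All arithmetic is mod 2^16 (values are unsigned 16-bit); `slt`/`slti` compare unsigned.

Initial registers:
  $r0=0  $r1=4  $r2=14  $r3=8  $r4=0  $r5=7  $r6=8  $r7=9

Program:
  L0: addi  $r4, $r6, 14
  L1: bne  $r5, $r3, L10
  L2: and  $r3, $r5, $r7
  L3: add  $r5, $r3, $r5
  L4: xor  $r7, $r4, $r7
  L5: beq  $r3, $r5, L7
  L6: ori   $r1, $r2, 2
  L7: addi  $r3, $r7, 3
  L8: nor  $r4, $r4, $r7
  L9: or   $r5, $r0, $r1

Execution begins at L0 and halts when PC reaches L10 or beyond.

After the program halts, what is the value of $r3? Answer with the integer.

[0] addi  $r4, $r6, 14  →  {$r0:0, $r1:4, $r2:14, $r3:8, $r4:22, $r5:7, $r6:8, $r7:9}
[1] bne  $r5, $r3, L10  →  {$r0:0, $r1:4, $r2:14, $r3:8, $r4:22, $r5:7, $r6:8, $r7:9}  ⟨branch taken⟩
[2] and  $r3, $r5, $r7  →  {$r0:0, $r1:4, $r2:14, $r3:1, $r4:22, $r5:7, $r6:8, $r7:9}

1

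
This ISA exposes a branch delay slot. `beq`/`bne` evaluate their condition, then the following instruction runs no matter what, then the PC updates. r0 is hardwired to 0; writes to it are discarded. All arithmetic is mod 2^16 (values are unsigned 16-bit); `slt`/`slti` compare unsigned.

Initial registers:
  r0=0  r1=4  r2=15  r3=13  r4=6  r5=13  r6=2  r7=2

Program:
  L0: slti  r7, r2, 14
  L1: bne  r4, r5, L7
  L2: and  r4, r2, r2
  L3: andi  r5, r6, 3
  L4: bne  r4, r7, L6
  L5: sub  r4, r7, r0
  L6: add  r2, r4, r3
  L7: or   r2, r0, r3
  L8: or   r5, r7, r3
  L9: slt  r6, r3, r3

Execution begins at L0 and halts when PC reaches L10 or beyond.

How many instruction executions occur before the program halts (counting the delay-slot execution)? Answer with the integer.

PC=0  slti  r7, r2, 14       | r0=0 r1=4 r2=15 r3=13 r4=6 r5=13 r6=2 r7=0
PC=1  bne  r4, r5, L7        | r0=0 r1=4 r2=15 r3=13 r4=6 r5=13 r6=2 r7=0  [TAKEN]
PC=2  and  r4, r2, r2        | r0=0 r1=4 r2=15 r3=13 r4=15 r5=13 r6=2 r7=0
PC=7  or   r2, r0, r3        | r0=0 r1=4 r2=13 r3=13 r4=15 r5=13 r6=2 r7=0
PC=8  or   r5, r7, r3        | r0=0 r1=4 r2=13 r3=13 r4=15 r5=13 r6=2 r7=0
PC=9  slt  r6, r3, r3        | r0=0 r1=4 r2=13 r3=13 r4=15 r5=13 r6=0 r7=0

6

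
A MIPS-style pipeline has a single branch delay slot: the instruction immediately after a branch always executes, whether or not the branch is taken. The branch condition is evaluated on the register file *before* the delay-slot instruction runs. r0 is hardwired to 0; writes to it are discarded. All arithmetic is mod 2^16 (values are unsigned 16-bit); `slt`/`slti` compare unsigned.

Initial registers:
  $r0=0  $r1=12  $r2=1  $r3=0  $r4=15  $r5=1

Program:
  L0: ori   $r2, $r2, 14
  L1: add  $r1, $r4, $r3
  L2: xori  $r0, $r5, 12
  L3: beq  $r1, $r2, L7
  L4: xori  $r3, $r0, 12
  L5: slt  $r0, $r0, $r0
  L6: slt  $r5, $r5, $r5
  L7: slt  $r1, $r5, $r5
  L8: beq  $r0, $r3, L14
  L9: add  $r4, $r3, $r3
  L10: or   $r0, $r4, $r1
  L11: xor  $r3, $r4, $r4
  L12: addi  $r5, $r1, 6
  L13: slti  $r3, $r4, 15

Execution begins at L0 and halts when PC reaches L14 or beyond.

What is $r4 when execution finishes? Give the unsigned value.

24

[0] ori   $r2, $r2, 14  →  {$r0:0, $r1:12, $r2:15, $r3:0, $r4:15, $r5:1}
[1] add  $r1, $r4, $r3  →  {$r0:0, $r1:15, $r2:15, $r3:0, $r4:15, $r5:1}
[2] xori  $r0, $r5, 12  →  {$r0:0, $r1:15, $r2:15, $r3:0, $r4:15, $r5:1}
[3] beq  $r1, $r2, L7  →  {$r0:0, $r1:15, $r2:15, $r3:0, $r4:15, $r5:1}  ⟨branch taken⟩
[4] xori  $r3, $r0, 12  →  {$r0:0, $r1:15, $r2:15, $r3:12, $r4:15, $r5:1}
[7] slt  $r1, $r5, $r5  →  {$r0:0, $r1:0, $r2:15, $r3:12, $r4:15, $r5:1}
[8] beq  $r0, $r3, L14  →  {$r0:0, $r1:0, $r2:15, $r3:12, $r4:15, $r5:1}  ⟨branch fallthrough⟩
[9] add  $r4, $r3, $r3  →  {$r0:0, $r1:0, $r2:15, $r3:12, $r4:24, $r5:1}
[10] or   $r0, $r4, $r1  →  {$r0:0, $r1:0, $r2:15, $r3:12, $r4:24, $r5:1}
[11] xor  $r3, $r4, $r4  →  {$r0:0, $r1:0, $r2:15, $r3:0, $r4:24, $r5:1}
[12] addi  $r5, $r1, 6  →  {$r0:0, $r1:0, $r2:15, $r3:0, $r4:24, $r5:6}
[13] slti  $r3, $r4, 15  →  {$r0:0, $r1:0, $r2:15, $r3:0, $r4:24, $r5:6}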